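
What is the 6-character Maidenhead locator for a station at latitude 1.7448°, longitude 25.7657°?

Shift to the Maidenhead origin (180°W, 90°S): lon 205.7657, lat 91.7448.
Field: 205.7657/20 → 10 → K, 91.7448/10 → 9 → J; chars KJ.
Square: 5.7657/2 → 2, 1.7448/1 → 1; chars 21.
Subsquare: 1.7657/0.0833333 → 21 → v, 0.7448/0.0416667 → 17 → r; chars vr.

KJ21vr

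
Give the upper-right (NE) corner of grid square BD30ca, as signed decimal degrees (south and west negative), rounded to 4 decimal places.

Field B=1, D=3: +1·20° lon, +3·10° lat → SW at lon -160°, lat -60°.
Square 3, 0: +3·2° lon, +0·1° lat → SW at lon -154°, lat -60°.
Subsquare c=2, a=0: +2·0.0833333° lon, +0·0.0416667° lat → SW at lon -153.833°, lat -60°.
Cell spans 0.0833333° lon × 0.0416667° lat. NE corner is SW corner plus one full cell.
latitude -59.9583, longitude -153.7500.

-59.9583, -153.7500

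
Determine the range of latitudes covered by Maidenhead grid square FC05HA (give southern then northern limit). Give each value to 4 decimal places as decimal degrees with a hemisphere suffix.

65.0000° S, 64.9583° S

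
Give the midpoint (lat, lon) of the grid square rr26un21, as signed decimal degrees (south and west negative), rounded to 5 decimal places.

Field R=17, R=17: +17·20° lon, +17·10° lat → SW at lon 160°, lat 80°.
Square 2, 6: +2·2° lon, +6·1° lat → SW at lon 164°, lat 86°.
Subsquare u=20, n=13: +20·0.0833333° lon, +13·0.0416667° lat → SW at lon 165.667°, lat 86.5417°.
Extended square 2, 1: +2·0.00833333° lon, +1·0.00416667° lat → SW at lon 165.683°, lat 86.5458°.
Cell spans 0.00833333° lon × 0.00416667° lat. Centre is SW corner plus half of each.
latitude 86.54792, longitude 165.68750.

86.54792, 165.68750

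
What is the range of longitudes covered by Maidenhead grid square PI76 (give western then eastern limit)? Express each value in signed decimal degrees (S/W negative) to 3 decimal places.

Field P=15, I=8: +15·20° lon, +8·10° lat → SW at lon 120°, lat -10°.
Square 7, 6: +7·2° lon, +6·1° lat → SW at lon 134°, lat -4°.
Cell spans 2° lon × 1° lat.
west 134.000, east 136.000.

134.000, 136.000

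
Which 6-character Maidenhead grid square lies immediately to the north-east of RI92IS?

RI92jt

Longitude subsquare i = 8; +1 → 9 = j.
Latitude subsquare s = 18; +1 → 19 = t.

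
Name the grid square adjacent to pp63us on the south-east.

PP63vr

Longitude subsquare u = 20; +1 → 21 = v.
Latitude subsquare s = 18; −1 → 17 = r.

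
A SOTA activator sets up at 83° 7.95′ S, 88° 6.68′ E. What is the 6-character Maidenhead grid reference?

NA46bu

Shift to the Maidenhead origin (180°W, 90°S): lon 268.1113, lat 6.8675.
Field (20°×10°, letters A–R): lon ⌊268.1113/20⌋ = 13 → N; lat ⌊6.8675/10⌋ = 0 → A.
Square (2°×1°, digits 0–9): lon ⌊8.1113/2⌋ = 4; lat ⌊6.8675/1⌋ = 6.
Subsquare (5′×2.5′, letters a–x): lon ⌊0.1113/0.0833333⌋ = 1 → b; lat ⌊0.8675/0.0416667⌋ = 20 → u.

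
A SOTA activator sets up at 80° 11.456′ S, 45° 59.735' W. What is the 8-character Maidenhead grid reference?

Offset from 180°W / 90°S: lon 134.00442°, lat 9.80907°.
Field (20°×10°, letters A–R): lon ⌊134.00442/20⌋ = 6 → G; lat ⌊9.80907/10⌋ = 0 → A.
Square (2°×1°, digits 0–9): lon ⌊14.00442/2⌋ = 7; lat ⌊9.80907/1⌋ = 9.
Subsquare (5′×2.5′, letters a–x): lon ⌊0.00442/0.0833333⌋ = 0 → a; lat ⌊0.80907/0.0416667⌋ = 19 → t.
Extended square (30″×15″, digits 0–9): lon ⌊0.00442/0.00833333⌋ = 0; lat ⌊0.01740/0.00416667⌋ = 4.

GA79at04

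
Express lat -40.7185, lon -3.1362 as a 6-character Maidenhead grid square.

IE89kg

Offset from 180°W / 90°S: lon 176.8638°, lat 49.2815°.
Field: 176.8638/20 → 8 → I, 49.2815/10 → 4 → E; chars IE.
Square: 16.8638/2 → 8, 9.2815/1 → 9; chars 89.
Subsquare: 0.8638/0.0833333 → 10 → k, 0.2815/0.0416667 → 6 → g; chars kg.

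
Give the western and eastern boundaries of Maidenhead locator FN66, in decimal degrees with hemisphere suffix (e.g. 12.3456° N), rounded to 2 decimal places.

68.00° W, 66.00° W

Field F=5, N=13: +5·20° lon, +13·10° lat → SW at lon -80°, lat 40°.
Square 6, 6: +6·2° lon, +6·1° lat → SW at lon -68°, lat 46°.
Cell spans 2° lon × 1° lat.
west 68.00° W, east 66.00° W.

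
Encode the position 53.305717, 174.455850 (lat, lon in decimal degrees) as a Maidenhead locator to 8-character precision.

RO73fh43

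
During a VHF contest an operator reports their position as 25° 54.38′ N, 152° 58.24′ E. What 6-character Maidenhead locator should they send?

Offset from 180°W / 90°S: lon 332.9707°, lat 115.9063°.
Field (20°×10°, letters A–R): 332.9707/20 → 16 → Q, 115.9063/10 → 11 → L; chars QL.
Square (2°×1°, digits 0–9): 12.9707/2 → 6, 5.9063/1 → 5; chars 65.
Subsquare (5′×2.5′, letters a–x): 0.9707/0.0833333 → 11 → l, 0.9063/0.0416667 → 21 → v; chars lv.

QL65lv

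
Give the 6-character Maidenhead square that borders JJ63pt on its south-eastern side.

JJ63qs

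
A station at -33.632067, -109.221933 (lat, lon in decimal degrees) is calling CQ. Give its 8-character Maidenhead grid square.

Shift to the Maidenhead origin (180°W, 90°S): lon 70.77807, lat 56.36793.
Field: 70.77807/20 → 3 → D, 56.36793/10 → 5 → F; chars DF.
Square: 10.77807/2 → 5, 6.36793/1 → 6; chars 56.
Subsquare: 0.77807/0.0833333 → 9 → j, 0.36793/0.0416667 → 8 → i; chars ji.
Extended square: 0.02807/0.00833333 → 3, 0.03460/0.00416667 → 8; chars 38.

DF56ji38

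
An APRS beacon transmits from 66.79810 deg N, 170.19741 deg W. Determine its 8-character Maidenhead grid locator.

AP46vt61

Add 180° to longitude and 90° to latitude: 9.80259, 156.79810.
Field: lon ⌊9.80259/20⌋ = 0 → A; lat ⌊156.79810/10⌋ = 15 → P.
Square: lon ⌊9.80259/2⌋ = 4; lat ⌊6.79810/1⌋ = 6.
Subsquare: lon ⌊1.80259/0.0833333⌋ = 21 → v; lat ⌊0.79810/0.0416667⌋ = 19 → t.
Extended square: lon ⌊0.05259/0.00833333⌋ = 6; lat ⌊0.00643/0.00416667⌋ = 1.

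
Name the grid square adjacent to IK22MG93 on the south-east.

IK22ng02

Longitude extended square 9; +1 → 10, wraps to 0, carry into subsquare.
Longitude subsquare m = 12; +1 → 13 = n.
Latitude extended square 3; −1 → 2.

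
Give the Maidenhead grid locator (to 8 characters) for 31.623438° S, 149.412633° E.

QF48qj90

Offset from 180°W / 90°S: lon 329.41263°, lat 58.37656°.
Field (20°×10°, letters A–R): lon ⌊329.41263/20⌋ = 16 → Q; lat ⌊58.37656/10⌋ = 5 → F.
Square (2°×1°, digits 0–9): lon ⌊9.41263/2⌋ = 4; lat ⌊8.37656/1⌋ = 8.
Subsquare (5′×2.5′, letters a–x): lon ⌊1.41263/0.0833333⌋ = 16 → q; lat ⌊0.37656/0.0416667⌋ = 9 → j.
Extended square (30″×15″, digits 0–9): lon ⌊0.07930/0.00833333⌋ = 9; lat ⌊0.00156/0.00416667⌋ = 0.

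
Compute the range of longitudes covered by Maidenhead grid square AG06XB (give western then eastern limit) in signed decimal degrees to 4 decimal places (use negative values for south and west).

-178.0833, -178.0000

Field A=0, G=6: +0·20° lon, +6·10° lat → SW at lon -180°, lat -30°.
Square 0, 6: +0·2° lon, +6·1° lat → SW at lon -180°, lat -24°.
Subsquare x=23, b=1: +23·0.0833333° lon, +1·0.0416667° lat → SW at lon -178.083°, lat -23.9583°.
Cell spans 0.0833333° lon × 0.0416667° lat.
west -178.0833, east -178.0000.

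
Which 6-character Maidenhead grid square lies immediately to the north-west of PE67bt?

PE67au

Longitude subsquare b = 1; −1 → 0 = a.
Latitude subsquare t = 19; +1 → 20 = u.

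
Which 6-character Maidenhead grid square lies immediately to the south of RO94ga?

RO93gx

Latitude subsquare a = 0; −1 → -1, wraps to 23 = x, carry into square.
Latitude square 4; −1 → 3.
The longitude characters are unchanged.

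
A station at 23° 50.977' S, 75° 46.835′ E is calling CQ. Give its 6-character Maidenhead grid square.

Add 180° to longitude and 90° to latitude: 255.7806, 66.1504.
Field (20°×10°, letters A–R): lon ⌊255.7806/20⌋ = 12 → M; lat ⌊66.1504/10⌋ = 6 → G.
Square (2°×1°, digits 0–9): lon ⌊15.7806/2⌋ = 7; lat ⌊6.1504/1⌋ = 6.
Subsquare (5′×2.5′, letters a–x): lon ⌊1.7806/0.0833333⌋ = 21 → v; lat ⌊0.1504/0.0416667⌋ = 3 → d.

MG76vd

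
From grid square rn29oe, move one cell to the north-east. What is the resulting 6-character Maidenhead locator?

RN29pf

Longitude subsquare o = 14; +1 → 15 = p.
Latitude subsquare e = 4; +1 → 5 = f.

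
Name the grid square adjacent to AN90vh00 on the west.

Longitude extended square 0; −1 → -1, wraps to 9, carry into subsquare.
Longitude subsquare v = 21; −1 → 20 = u.
The latitude characters are unchanged.

AN90uh90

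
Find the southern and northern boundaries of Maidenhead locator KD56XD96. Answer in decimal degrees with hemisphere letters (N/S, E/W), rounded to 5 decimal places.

53.85000° S, 53.84583° S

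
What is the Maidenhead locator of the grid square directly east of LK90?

Longitude square 9; +1 → 10, wraps to 0, carry into field.
Longitude field L = 11; +1 → 12 = M.
The latitude characters are unchanged.

MK00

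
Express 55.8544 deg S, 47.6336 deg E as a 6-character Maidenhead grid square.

Shift to the Maidenhead origin (180°W, 90°S): lon 227.6336, lat 34.1456.
Field: 227.6336/20 → 11 → L, 34.1456/10 → 3 → D; chars LD.
Square: 7.6336/2 → 3, 4.1456/1 → 4; chars 34.
Subsquare: 1.6336/0.0833333 → 19 → t, 0.1456/0.0416667 → 3 → d; chars td.

LD34td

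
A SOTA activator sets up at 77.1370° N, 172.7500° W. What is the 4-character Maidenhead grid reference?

AQ37

Add 180° to longitude and 90° to latitude: 7.25, 167.14.
Field: 7.25/20 → 0 → A, 167.14/10 → 16 → Q; chars AQ.
Square: 7.25/2 → 3, 7.14/1 → 7; chars 37.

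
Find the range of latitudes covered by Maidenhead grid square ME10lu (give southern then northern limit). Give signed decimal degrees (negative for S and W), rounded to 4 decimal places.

-49.1667, -49.1250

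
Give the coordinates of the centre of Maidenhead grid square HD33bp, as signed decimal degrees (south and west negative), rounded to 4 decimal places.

-56.3542, -33.8750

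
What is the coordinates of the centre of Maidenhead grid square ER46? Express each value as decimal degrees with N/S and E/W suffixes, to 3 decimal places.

Field E=4, R=17: +4·20° lon, +17·10° lat → SW at lon -100°, lat 80°.
Square 4, 6: +4·2° lon, +6·1° lat → SW at lon -92°, lat 86°.
Cell spans 2° lon × 1° lat. Centre is SW corner plus half of each.
latitude 86.500° N, longitude 91.000° W.

86.500° N, 91.000° W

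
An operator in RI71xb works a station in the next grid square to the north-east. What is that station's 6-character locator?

Longitude subsquare x = 23; +1 → 24, wraps to 0 = a, carry into square.
Longitude square 7; +1 → 8.
Latitude subsquare b = 1; +1 → 2 = c.

RI81ac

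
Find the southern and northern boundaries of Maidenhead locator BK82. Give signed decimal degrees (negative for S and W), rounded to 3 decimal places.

12.000, 13.000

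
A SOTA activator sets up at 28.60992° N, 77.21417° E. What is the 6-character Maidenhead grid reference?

Shift to the Maidenhead origin (180°W, 90°S): lon 257.2142, lat 118.6099.
Field: 257.2142/20 → 12 → M, 118.6099/10 → 11 → L; chars ML.
Square: 17.2142/2 → 8, 8.6099/1 → 8; chars 88.
Subsquare: 1.2142/0.0833333 → 14 → o, 0.6099/0.0416667 → 14 → o; chars oo.

ML88oo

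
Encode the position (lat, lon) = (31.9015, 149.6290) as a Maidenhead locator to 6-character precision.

QM41tv

Shift to the Maidenhead origin (180°W, 90°S): lon 329.6290, lat 121.9015.
Field: 329.6290/20 → 16 → Q, 121.9015/10 → 12 → M; chars QM.
Square: 9.6290/2 → 4, 1.9015/1 → 1; chars 41.
Subsquare: 1.6290/0.0833333 → 19 → t, 0.9015/0.0416667 → 21 → v; chars tv.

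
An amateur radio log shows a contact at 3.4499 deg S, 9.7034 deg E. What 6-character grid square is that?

JI46un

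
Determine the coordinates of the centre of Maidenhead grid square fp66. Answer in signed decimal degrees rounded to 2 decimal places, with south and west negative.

66.50, -67.00

Field F=5, P=15: +5·20° lon, +15·10° lat → SW at lon -80°, lat 60°.
Square 6, 6: +6·2° lon, +6·1° lat → SW at lon -68°, lat 66°.
Cell spans 2° lon × 1° lat. Centre is SW corner plus half of each.
latitude 66.50, longitude -67.00.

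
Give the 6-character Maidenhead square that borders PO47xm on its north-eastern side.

PO57an

Longitude subsquare x = 23; +1 → 24, wraps to 0 = a, carry into square.
Longitude square 4; +1 → 5.
Latitude subsquare m = 12; +1 → 13 = n.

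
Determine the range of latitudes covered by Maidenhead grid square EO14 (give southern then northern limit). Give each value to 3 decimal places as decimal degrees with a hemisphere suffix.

54.000° N, 55.000° N

Field E=4, O=14: +4·20° lon, +14·10° lat → SW at lon -100°, lat 50°.
Square 1, 4: +1·2° lon, +4·1° lat → SW at lon -98°, lat 54°.
Cell spans 2° lon × 1° lat.
south 54.000° N, north 55.000° N.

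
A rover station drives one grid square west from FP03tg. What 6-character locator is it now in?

FP03sg

Longitude subsquare t = 19; −1 → 18 = s.
The latitude characters are unchanged.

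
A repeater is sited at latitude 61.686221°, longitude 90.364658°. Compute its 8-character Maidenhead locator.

NP51eq34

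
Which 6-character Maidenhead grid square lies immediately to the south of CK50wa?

CJ59wx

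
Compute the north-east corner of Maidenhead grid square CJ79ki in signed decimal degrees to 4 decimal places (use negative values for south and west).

9.3750, -125.0833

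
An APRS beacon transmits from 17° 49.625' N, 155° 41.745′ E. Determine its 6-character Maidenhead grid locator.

Add 180° to longitude and 90° to latitude: 335.6957, 107.8271.
Field (20°×10°, letters A–R): lon ⌊335.6957/20⌋ = 16 → Q; lat ⌊107.8271/10⌋ = 10 → K.
Square (2°×1°, digits 0–9): lon ⌊15.6957/2⌋ = 7; lat ⌊7.8271/1⌋ = 7.
Subsquare (5′×2.5′, letters a–x): lon ⌊1.6957/0.0833333⌋ = 20 → u; lat ⌊0.8271/0.0416667⌋ = 19 → t.

QK77ut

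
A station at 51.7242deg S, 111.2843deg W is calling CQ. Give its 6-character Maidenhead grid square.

Shift to the Maidenhead origin (180°W, 90°S): lon 68.7157, lat 38.2758.
Field: 68.7157/20 → 3 → D, 38.2758/10 → 3 → D; chars DD.
Square: 8.7157/2 → 4, 8.2758/1 → 8; chars 48.
Subsquare: 0.7157/0.0833333 → 8 → i, 0.2758/0.0416667 → 6 → g; chars ig.

DD48ig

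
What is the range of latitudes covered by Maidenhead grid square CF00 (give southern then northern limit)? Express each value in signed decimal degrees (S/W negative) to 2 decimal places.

Field C=2, F=5: +2·20° lon, +5·10° lat → SW at lon -140°, lat -40°.
Square 0, 0: +0·2° lon, +0·1° lat → SW at lon -140°, lat -40°.
Cell spans 2° lon × 1° lat.
south -40.00, north -39.00.

-40.00, -39.00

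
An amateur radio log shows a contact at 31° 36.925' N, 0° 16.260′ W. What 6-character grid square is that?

IM91uo

Offset from 180°W / 90°S: lon 179.7290°, lat 121.6154°.
Field: lon ⌊179.7290/20⌋ = 8 → I; lat ⌊121.6154/10⌋ = 12 → M.
Square: lon ⌊19.7290/2⌋ = 9; lat ⌊1.6154/1⌋ = 1.
Subsquare: lon ⌊1.7290/0.0833333⌋ = 20 → u; lat ⌊0.6154/0.0416667⌋ = 14 → o.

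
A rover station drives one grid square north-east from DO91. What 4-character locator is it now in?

Longitude square 9; +1 → 10, wraps to 0, carry into field.
Longitude field D = 3; +1 → 4 = E.
Latitude square 1; +1 → 2.

EO02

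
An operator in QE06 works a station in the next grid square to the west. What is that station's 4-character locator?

PE96

Longitude square 0; −1 → -1, wraps to 9, carry into field.
Longitude field Q = 16; −1 → 15 = P.
The latitude characters are unchanged.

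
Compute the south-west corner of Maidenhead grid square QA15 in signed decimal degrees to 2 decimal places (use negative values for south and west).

Field Q=16, A=0: +16·20° lon, +0·10° lat → SW at lon 140°, lat -90°.
Square 1, 5: +1·2° lon, +5·1° lat → SW at lon 142°, lat -85°.
latitude -85.00, longitude 142.00.

-85.00, 142.00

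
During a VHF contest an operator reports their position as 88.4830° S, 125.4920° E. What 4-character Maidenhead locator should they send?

PA21

Offset from 180°W / 90°S: lon 305.49°, lat 1.52°.
Field: 305.49/20 → 15 → P, 1.52/10 → 0 → A; chars PA.
Square: 5.49/2 → 2, 1.52/1 → 1; chars 21.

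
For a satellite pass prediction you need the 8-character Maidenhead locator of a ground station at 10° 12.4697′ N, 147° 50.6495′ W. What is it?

BK60be89

Offset from 180°W / 90°S: lon 32.15584°, lat 100.20783°.
Field (20°×10°, letters A–R): 32.15584/20 → 1 → B, 100.20783/10 → 10 → K; chars BK.
Square (2°×1°, digits 0–9): 12.15584/2 → 6, 0.20783/1 → 0; chars 60.
Subsquare (5′×2.5′, letters a–x): 0.15584/0.0833333 → 1 → b, 0.20783/0.0416667 → 4 → e; chars be.
Extended square (30″×15″, digits 0–9): 0.07251/0.00833333 → 8, 0.04116/0.00416667 → 9; chars 89.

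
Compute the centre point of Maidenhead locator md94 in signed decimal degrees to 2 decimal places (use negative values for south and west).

Field M=12, D=3: +12·20° lon, +3·10° lat → SW at lon 60°, lat -60°.
Square 9, 4: +9·2° lon, +4·1° lat → SW at lon 78°, lat -56°.
Cell spans 2° lon × 1° lat. Centre is SW corner plus half of each.
latitude -55.50, longitude 79.00.

-55.50, 79.00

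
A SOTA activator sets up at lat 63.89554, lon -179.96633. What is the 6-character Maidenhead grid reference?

Add 180° to longitude and 90° to latitude: 0.0337, 153.8955.
Field: lon ⌊0.0337/20⌋ = 0 → A; lat ⌊153.8955/10⌋ = 15 → P.
Square: lon ⌊0.0337/2⌋ = 0; lat ⌊3.8955/1⌋ = 3.
Subsquare: lon ⌊0.0337/0.0833333⌋ = 0 → a; lat ⌊0.8955/0.0416667⌋ = 21 → v.

AP03av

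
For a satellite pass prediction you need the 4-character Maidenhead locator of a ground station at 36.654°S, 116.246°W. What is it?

DF13

Add 180° to longitude and 90° to latitude: 63.75, 53.35.
Field (20°×10°, letters A–R): 63.75/20 → 3 → D, 53.35/10 → 5 → F; chars DF.
Square (2°×1°, digits 0–9): 3.75/2 → 1, 3.35/1 → 3; chars 13.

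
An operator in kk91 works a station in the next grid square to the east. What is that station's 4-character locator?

LK01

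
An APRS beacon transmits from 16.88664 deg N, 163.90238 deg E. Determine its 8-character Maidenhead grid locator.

RK16wv82

Offset from 180°W / 90°S: lon 343.90238°, lat 106.88664°.
Field: 343.90238/20 → 17 → R, 106.88664/10 → 10 → K; chars RK.
Square: 3.90238/2 → 1, 6.88664/1 → 6; chars 16.
Subsquare: 1.90238/0.0833333 → 22 → w, 0.88664/0.0416667 → 21 → v; chars wv.
Extended square: 0.06905/0.00833333 → 8, 0.01164/0.00416667 → 2; chars 82.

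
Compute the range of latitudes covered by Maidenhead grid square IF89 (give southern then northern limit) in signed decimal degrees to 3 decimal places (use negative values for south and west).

-31.000, -30.000

Field I=8, F=5: +8·20° lon, +5·10° lat → SW at lon -20°, lat -40°.
Square 8, 9: +8·2° lon, +9·1° lat → SW at lon -4°, lat -31°.
Cell spans 2° lon × 1° lat.
south -31.000, north -30.000.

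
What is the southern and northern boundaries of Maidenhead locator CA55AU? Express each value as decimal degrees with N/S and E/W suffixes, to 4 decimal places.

84.1667° S, 84.1250° S

Field C=2, A=0: +2·20° lon, +0·10° lat → SW at lon -140°, lat -90°.
Square 5, 5: +5·2° lon, +5·1° lat → SW at lon -130°, lat -85°.
Subsquare a=0, u=20: +0·0.0833333° lon, +20·0.0416667° lat → SW at lon -130°, lat -84.1667°.
Cell spans 0.0833333° lon × 0.0416667° lat.
south 84.1667° S, north 84.1250° S.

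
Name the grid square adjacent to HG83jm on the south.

Latitude subsquare m = 12; −1 → 11 = l.
The longitude characters are unchanged.

HG83jl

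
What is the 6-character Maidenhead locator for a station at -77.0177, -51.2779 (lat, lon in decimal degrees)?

Shift to the Maidenhead origin (180°W, 90°S): lon 128.7221, lat 12.9823.
Field: lon ⌊128.7221/20⌋ = 6 → G; lat ⌊12.9823/10⌋ = 1 → B.
Square: lon ⌊8.7221/2⌋ = 4; lat ⌊2.9823/1⌋ = 2.
Subsquare: lon ⌊0.7221/0.0833333⌋ = 8 → i; lat ⌊0.9823/0.0416667⌋ = 23 → x.

GB42ix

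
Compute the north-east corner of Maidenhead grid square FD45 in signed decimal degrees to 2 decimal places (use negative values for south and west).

Field F=5, D=3: +5·20° lon, +3·10° lat → SW at lon -80°, lat -60°.
Square 4, 5: +4·2° lon, +5·1° lat → SW at lon -72°, lat -55°.
Cell spans 2° lon × 1° lat. NE corner is SW corner plus one full cell.
latitude -54.00, longitude -70.00.

-54.00, -70.00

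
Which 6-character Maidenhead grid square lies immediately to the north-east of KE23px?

KE24qa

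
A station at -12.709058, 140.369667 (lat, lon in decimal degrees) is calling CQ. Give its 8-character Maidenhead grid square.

Add 180° to longitude and 90° to latitude: 320.36967, 77.29094.
Field: lon ⌊320.36967/20⌋ = 16 → Q; lat ⌊77.29094/10⌋ = 7 → H.
Square: lon ⌊0.36967/2⌋ = 0; lat ⌊7.29094/1⌋ = 7.
Subsquare: lon ⌊0.36967/0.0833333⌋ = 4 → e; lat ⌊0.29094/0.0416667⌋ = 6 → g.
Extended square: lon ⌊0.03633/0.00833333⌋ = 4; lat ⌊0.04094/0.00416667⌋ = 9.

QH07eg49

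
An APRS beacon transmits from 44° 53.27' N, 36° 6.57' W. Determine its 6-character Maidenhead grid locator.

Offset from 180°W / 90°S: lon 143.8905°, lat 134.8878°.
Field (20°×10°, letters A–R): lon ⌊143.8905/20⌋ = 7 → H; lat ⌊134.8878/10⌋ = 13 → N.
Square (2°×1°, digits 0–9): lon ⌊3.8905/2⌋ = 1; lat ⌊4.8878/1⌋ = 4.
Subsquare (5′×2.5′, letters a–x): lon ⌊1.8905/0.0833333⌋ = 22 → w; lat ⌊0.8878/0.0416667⌋ = 21 → v.

HN14wv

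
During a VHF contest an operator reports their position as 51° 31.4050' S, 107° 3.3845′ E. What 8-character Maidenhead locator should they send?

OD38ml64

Add 180° to longitude and 90° to latitude: 287.05641, 38.47658.
Field: lon ⌊287.05641/20⌋ = 14 → O; lat ⌊38.47658/10⌋ = 3 → D.
Square: lon ⌊7.05641/2⌋ = 3; lat ⌊8.47658/1⌋ = 8.
Subsquare: lon ⌊1.05641/0.0833333⌋ = 12 → m; lat ⌊0.47658/0.0416667⌋ = 11 → l.
Extended square: lon ⌊0.05641/0.00833333⌋ = 6; lat ⌊0.01825/0.00416667⌋ = 4.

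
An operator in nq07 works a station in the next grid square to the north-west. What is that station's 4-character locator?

MQ98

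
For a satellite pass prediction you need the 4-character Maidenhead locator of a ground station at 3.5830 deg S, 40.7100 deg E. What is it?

Shift to the Maidenhead origin (180°W, 90°S): lon 220.71, lat 86.42.
Field (20°×10°, letters A–R): 220.71/20 → 11 → L, 86.42/10 → 8 → I; chars LI.
Square (2°×1°, digits 0–9): 0.71/2 → 0, 6.42/1 → 6; chars 06.

LI06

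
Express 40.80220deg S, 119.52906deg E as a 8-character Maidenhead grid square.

Shift to the Maidenhead origin (180°W, 90°S): lon 299.52906, lat 49.19780.
Field: 299.52906/20 → 14 → O, 49.19780/10 → 4 → E; chars OE.
Square: 19.52906/2 → 9, 9.19780/1 → 9; chars 99.
Subsquare: 1.52906/0.0833333 → 18 → s, 0.19780/0.0416667 → 4 → e; chars se.
Extended square: 0.02906/0.00833333 → 3, 0.03113/0.00416667 → 7; chars 37.

OE99se37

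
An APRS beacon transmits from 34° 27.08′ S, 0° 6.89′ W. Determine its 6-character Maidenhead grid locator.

IF95wn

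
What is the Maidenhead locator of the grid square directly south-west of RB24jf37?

RB24jf26

Longitude extended square 3; −1 → 2.
Latitude extended square 7; −1 → 6.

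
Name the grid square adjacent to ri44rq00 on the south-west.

RI44qp99

Longitude extended square 0; −1 → -1, wraps to 9, carry into subsquare.
Longitude subsquare r = 17; −1 → 16 = q.
Latitude extended square 0; −1 → -1, wraps to 9, carry into subsquare.
Latitude subsquare q = 16; −1 → 15 = p.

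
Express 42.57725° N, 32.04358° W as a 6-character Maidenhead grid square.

HN32xn

Add 180° to longitude and 90° to latitude: 147.9564, 132.5772.
Field (20°×10°, letters A–R): 147.9564/20 → 7 → H, 132.5772/10 → 13 → N; chars HN.
Square (2°×1°, digits 0–9): 7.9564/2 → 3, 2.5772/1 → 2; chars 32.
Subsquare (5′×2.5′, letters a–x): 1.9564/0.0833333 → 23 → x, 0.5772/0.0416667 → 13 → n; chars xn.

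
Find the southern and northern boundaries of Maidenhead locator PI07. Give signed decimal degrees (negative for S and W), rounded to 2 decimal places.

-3.00, -2.00

Field P=15, I=8: +15·20° lon, +8·10° lat → SW at lon 120°, lat -10°.
Square 0, 7: +0·2° lon, +7·1° lat → SW at lon 120°, lat -3°.
Cell spans 2° lon × 1° lat.
south -3.00, north -2.00.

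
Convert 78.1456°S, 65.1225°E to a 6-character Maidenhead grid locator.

MB21nu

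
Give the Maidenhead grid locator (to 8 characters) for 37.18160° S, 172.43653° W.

Add 180° to longitude and 90° to latitude: 7.56347, 52.81840.
Field: 7.56347/20 → 0 → A, 52.81840/10 → 5 → F; chars AF.
Square: 7.56347/2 → 3, 2.81840/1 → 2; chars 32.
Subsquare: 1.56347/0.0833333 → 18 → s, 0.81840/0.0416667 → 19 → t; chars st.
Extended square: 0.06347/0.00833333 → 7, 0.02673/0.00416667 → 6; chars 76.

AF32st76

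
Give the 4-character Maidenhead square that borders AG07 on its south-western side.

RG96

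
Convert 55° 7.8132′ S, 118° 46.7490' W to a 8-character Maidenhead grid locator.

DD04ou68

Add 180° to longitude and 90° to latitude: 61.22085, 34.86978.
Field (20°×10°, letters A–R): lon ⌊61.22085/20⌋ = 3 → D; lat ⌊34.86978/10⌋ = 3 → D.
Square (2°×1°, digits 0–9): lon ⌊1.22085/2⌋ = 0; lat ⌊4.86978/1⌋ = 4.
Subsquare (5′×2.5′, letters a–x): lon ⌊1.22085/0.0833333⌋ = 14 → o; lat ⌊0.86978/0.0416667⌋ = 20 → u.
Extended square (30″×15″, digits 0–9): lon ⌊0.05418/0.00833333⌋ = 6; lat ⌊0.03645/0.00416667⌋ = 8.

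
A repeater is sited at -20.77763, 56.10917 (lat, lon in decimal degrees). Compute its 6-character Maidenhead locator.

Shift to the Maidenhead origin (180°W, 90°S): lon 236.1092, lat 69.2224.
Field: lon ⌊236.1092/20⌋ = 11 → L; lat ⌊69.2224/10⌋ = 6 → G.
Square: lon ⌊16.1092/2⌋ = 8; lat ⌊9.2224/1⌋ = 9.
Subsquare: lon ⌊0.1092/0.0833333⌋ = 1 → b; lat ⌊0.2224/0.0416667⌋ = 5 → f.

LG89bf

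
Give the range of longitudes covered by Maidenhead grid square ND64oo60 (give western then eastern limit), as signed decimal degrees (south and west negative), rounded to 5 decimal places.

93.21667, 93.22500

Field N=13, D=3: +13·20° lon, +3·10° lat → SW at lon 80°, lat -60°.
Square 6, 4: +6·2° lon, +4·1° lat → SW at lon 92°, lat -56°.
Subsquare o=14, o=14: +14·0.0833333° lon, +14·0.0416667° lat → SW at lon 93.1667°, lat -55.4167°.
Extended square 6, 0: +6·0.00833333° lon, +0·0.00416667° lat → SW at lon 93.2167°, lat -55.4167°.
Cell spans 0.00833333° lon × 0.00416667° lat.
west 93.21667, east 93.22500.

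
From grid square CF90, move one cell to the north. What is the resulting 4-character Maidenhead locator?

CF91

Latitude square 0; +1 → 1.
The longitude characters are unchanged.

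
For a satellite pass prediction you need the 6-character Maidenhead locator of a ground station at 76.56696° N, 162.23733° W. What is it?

AQ86vn

Add 180° to longitude and 90° to latitude: 17.7627, 166.5670.
Field: 17.7627/20 → 0 → A, 166.5670/10 → 16 → Q; chars AQ.
Square: 17.7627/2 → 8, 6.5670/1 → 6; chars 86.
Subsquare: 1.7627/0.0833333 → 21 → v, 0.5670/0.0416667 → 13 → n; chars vn.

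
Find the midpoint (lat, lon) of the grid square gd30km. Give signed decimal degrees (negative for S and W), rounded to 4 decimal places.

Field G=6, D=3: +6·20° lon, +3·10° lat → SW at lon -60°, lat -60°.
Square 3, 0: +3·2° lon, +0·1° lat → SW at lon -54°, lat -60°.
Subsquare k=10, m=12: +10·0.0833333° lon, +12·0.0416667° lat → SW at lon -53.1667°, lat -59.5°.
Cell spans 0.0833333° lon × 0.0416667° lat. Centre is SW corner plus half of each.
latitude -59.4792, longitude -53.1250.

-59.4792, -53.1250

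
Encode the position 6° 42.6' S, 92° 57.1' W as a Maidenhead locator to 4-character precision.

Add 180° to longitude and 90° to latitude: 87.05, 83.29.
Field: lon ⌊87.05/20⌋ = 4 → E; lat ⌊83.29/10⌋ = 8 → I.
Square: lon ⌊7.05/2⌋ = 3; lat ⌊3.29/1⌋ = 3.

EI33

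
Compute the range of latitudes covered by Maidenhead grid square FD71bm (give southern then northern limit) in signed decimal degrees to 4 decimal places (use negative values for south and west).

Field F=5, D=3: +5·20° lon, +3·10° lat → SW at lon -80°, lat -60°.
Square 7, 1: +7·2° lon, +1·1° lat → SW at lon -66°, lat -59°.
Subsquare b=1, m=12: +1·0.0833333° lon, +12·0.0416667° lat → SW at lon -65.9167°, lat -58.5°.
Cell spans 0.0833333° lon × 0.0416667° lat.
south -58.5000, north -58.4583.

-58.5000, -58.4583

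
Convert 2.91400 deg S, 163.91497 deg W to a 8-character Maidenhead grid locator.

Add 180° to longitude and 90° to latitude: 16.08503, 87.08600.
Field (20°×10°, letters A–R): 16.08503/20 → 0 → A, 87.08600/10 → 8 → I; chars AI.
Square (2°×1°, digits 0–9): 16.08503/2 → 8, 7.08600/1 → 7; chars 87.
Subsquare (5′×2.5′, letters a–x): 0.08503/0.0833333 → 1 → b, 0.08600/0.0416667 → 2 → c; chars bc.
Extended square (30″×15″, digits 0–9): 0.00170/0.00833333 → 0, 0.00267/0.00416667 → 0; chars 00.

AI87bc00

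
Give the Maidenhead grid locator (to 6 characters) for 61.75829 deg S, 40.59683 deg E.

LC08hf

Add 180° to longitude and 90° to latitude: 220.5968, 28.2417.
Field: 220.5968/20 → 11 → L, 28.2417/10 → 2 → C; chars LC.
Square: 0.5968/2 → 0, 8.2417/1 → 8; chars 08.
Subsquare: 0.5968/0.0833333 → 7 → h, 0.2417/0.0416667 → 5 → f; chars hf.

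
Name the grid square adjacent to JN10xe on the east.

JN20ae

Longitude subsquare x = 23; +1 → 24, wraps to 0 = a, carry into square.
Longitude square 1; +1 → 2.
The latitude characters are unchanged.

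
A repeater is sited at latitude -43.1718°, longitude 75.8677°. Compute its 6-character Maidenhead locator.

Add 180° to longitude and 90° to latitude: 255.8677, 46.8282.
Field (20°×10°, letters A–R): 255.8677/20 → 12 → M, 46.8282/10 → 4 → E; chars ME.
Square (2°×1°, digits 0–9): 15.8677/2 → 7, 6.8282/1 → 6; chars 76.
Subsquare (5′×2.5′, letters a–x): 1.8677/0.0833333 → 22 → w, 0.8282/0.0416667 → 19 → t; chars wt.

ME76wt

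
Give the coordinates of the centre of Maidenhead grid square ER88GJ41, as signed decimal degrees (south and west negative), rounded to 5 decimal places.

88.38125, -83.46250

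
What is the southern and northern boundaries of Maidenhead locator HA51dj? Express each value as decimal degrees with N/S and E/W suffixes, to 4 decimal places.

Field H=7, A=0: +7·20° lon, +0·10° lat → SW at lon -40°, lat -90°.
Square 5, 1: +5·2° lon, +1·1° lat → SW at lon -30°, lat -89°.
Subsquare d=3, j=9: +3·0.0833333° lon, +9·0.0416667° lat → SW at lon -29.75°, lat -88.625°.
Cell spans 0.0833333° lon × 0.0416667° lat.
south 88.6250° S, north 88.5833° S.

88.6250° S, 88.5833° S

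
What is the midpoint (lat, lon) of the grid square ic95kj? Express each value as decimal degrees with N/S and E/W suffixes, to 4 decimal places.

64.6042° S, 1.1250° W

Field I=8, C=2: +8·20° lon, +2·10° lat → SW at lon -20°, lat -70°.
Square 9, 5: +9·2° lon, +5·1° lat → SW at lon -2°, lat -65°.
Subsquare k=10, j=9: +10·0.0833333° lon, +9·0.0416667° lat → SW at lon -1.16667°, lat -64.625°.
Cell spans 0.0833333° lon × 0.0416667° lat. Centre is SW corner plus half of each.
latitude 64.6042° S, longitude 1.1250° W.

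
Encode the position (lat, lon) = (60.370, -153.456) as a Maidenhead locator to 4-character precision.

BP30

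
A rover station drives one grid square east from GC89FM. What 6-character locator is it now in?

Longitude subsquare f = 5; +1 → 6 = g.
The latitude characters are unchanged.

GC89gm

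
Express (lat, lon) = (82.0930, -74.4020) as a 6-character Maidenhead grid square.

Offset from 180°W / 90°S: lon 105.5980°, lat 172.0930°.
Field (20°×10°, letters A–R): 105.5980/20 → 5 → F, 172.0930/10 → 17 → R; chars FR.
Square (2°×1°, digits 0–9): 5.5980/2 → 2, 2.0930/1 → 2; chars 22.
Subsquare (5′×2.5′, letters a–x): 1.5980/0.0833333 → 19 → t, 0.0930/0.0416667 → 2 → c; chars tc.

FR22tc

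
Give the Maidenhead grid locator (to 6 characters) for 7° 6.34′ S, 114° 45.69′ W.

Offset from 180°W / 90°S: lon 65.2385°, lat 82.8943°.
Field: 65.2385/20 → 3 → D, 82.8943/10 → 8 → I; chars DI.
Square: 5.2385/2 → 2, 2.8943/1 → 2; chars 22.
Subsquare: 1.2385/0.0833333 → 14 → o, 0.8943/0.0416667 → 21 → v; chars ov.

DI22ov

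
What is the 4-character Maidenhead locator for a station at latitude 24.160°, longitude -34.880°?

Offset from 180°W / 90°S: lon 145.12°, lat 114.16°.
Field: lon ⌊145.12/20⌋ = 7 → H; lat ⌊114.16/10⌋ = 11 → L.
Square: lon ⌊5.12/2⌋ = 2; lat ⌊4.16/1⌋ = 4.

HL24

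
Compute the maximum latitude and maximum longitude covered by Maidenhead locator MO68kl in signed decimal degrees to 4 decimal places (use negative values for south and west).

Field M=12, O=14: +12·20° lon, +14·10° lat → SW at lon 60°, lat 50°.
Square 6, 8: +6·2° lon, +8·1° lat → SW at lon 72°, lat 58°.
Subsquare k=10, l=11: +10·0.0833333° lon, +11·0.0416667° lat → SW at lon 72.8333°, lat 58.4583°.
Cell spans 0.0833333° lon × 0.0416667° lat. NE corner is SW corner plus one full cell.
latitude 58.5000, longitude 72.9167.

58.5000, 72.9167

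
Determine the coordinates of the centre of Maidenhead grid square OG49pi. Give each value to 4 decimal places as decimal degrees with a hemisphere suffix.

20.6458° S, 109.2917° E

Field O=14, G=6: +14·20° lon, +6·10° lat → SW at lon 100°, lat -30°.
Square 4, 9: +4·2° lon, +9·1° lat → SW at lon 108°, lat -21°.
Subsquare p=15, i=8: +15·0.0833333° lon, +8·0.0416667° lat → SW at lon 109.25°, lat -20.6667°.
Cell spans 0.0833333° lon × 0.0416667° lat. Centre is SW corner plus half of each.
latitude 20.6458° S, longitude 109.2917° E.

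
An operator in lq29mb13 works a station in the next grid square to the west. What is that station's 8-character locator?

LQ29mb03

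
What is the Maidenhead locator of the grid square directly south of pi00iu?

PI00it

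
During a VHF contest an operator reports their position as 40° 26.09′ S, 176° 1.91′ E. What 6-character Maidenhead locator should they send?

Shift to the Maidenhead origin (180°W, 90°S): lon 356.0318, lat 49.5652.
Field: 356.0318/20 → 17 → R, 49.5652/10 → 4 → E; chars RE.
Square: 16.0318/2 → 8, 9.5652/1 → 9; chars 89.
Subsquare: 0.0318/0.0833333 → 0 → a, 0.5652/0.0416667 → 13 → n; chars an.

RE89an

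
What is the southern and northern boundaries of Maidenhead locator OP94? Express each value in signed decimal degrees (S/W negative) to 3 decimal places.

Field O=14, P=15: +14·20° lon, +15·10° lat → SW at lon 100°, lat 60°.
Square 9, 4: +9·2° lon, +4·1° lat → SW at lon 118°, lat 64°.
Cell spans 2° lon × 1° lat.
south 64.000, north 65.000.

64.000, 65.000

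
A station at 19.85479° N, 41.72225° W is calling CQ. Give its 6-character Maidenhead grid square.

GK99du

Shift to the Maidenhead origin (180°W, 90°S): lon 138.2777, lat 109.8548.
Field: 138.2777/20 → 6 → G, 109.8548/10 → 10 → K; chars GK.
Square: 18.2777/2 → 9, 9.8548/1 → 9; chars 99.
Subsquare: 0.2777/0.0833333 → 3 → d, 0.8548/0.0416667 → 20 → u; chars du.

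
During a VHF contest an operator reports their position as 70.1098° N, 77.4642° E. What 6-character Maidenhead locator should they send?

MQ80rc

Shift to the Maidenhead origin (180°W, 90°S): lon 257.4642, lat 160.1098.
Field: 257.4642/20 → 12 → M, 160.1098/10 → 16 → Q; chars MQ.
Square: 17.4642/2 → 8, 0.1098/1 → 0; chars 80.
Subsquare: 1.4642/0.0833333 → 17 → r, 0.1098/0.0416667 → 2 → c; chars rc.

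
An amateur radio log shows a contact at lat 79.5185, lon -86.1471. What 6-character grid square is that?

EQ69wm

Shift to the Maidenhead origin (180°W, 90°S): lon 93.8529, lat 169.5185.
Field: lon ⌊93.8529/20⌋ = 4 → E; lat ⌊169.5185/10⌋ = 16 → Q.
Square: lon ⌊13.8529/2⌋ = 6; lat ⌊9.5185/1⌋ = 9.
Subsquare: lon ⌊1.8529/0.0833333⌋ = 22 → w; lat ⌊0.5185/0.0416667⌋ = 12 → m.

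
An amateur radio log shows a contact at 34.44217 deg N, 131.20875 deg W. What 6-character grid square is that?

Add 180° to longitude and 90° to latitude: 48.7912, 124.4422.
Field (20°×10°, letters A–R): 48.7912/20 → 2 → C, 124.4422/10 → 12 → M; chars CM.
Square (2°×1°, digits 0–9): 8.7912/2 → 4, 4.4422/1 → 4; chars 44.
Subsquare (5′×2.5′, letters a–x): 0.7912/0.0833333 → 9 → j, 0.4422/0.0416667 → 10 → k; chars jk.

CM44jk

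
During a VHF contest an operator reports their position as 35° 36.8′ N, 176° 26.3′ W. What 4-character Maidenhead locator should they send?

Shift to the Maidenhead origin (180°W, 90°S): lon 3.56, lat 125.61.
Field: lon ⌊3.56/20⌋ = 0 → A; lat ⌊125.61/10⌋ = 12 → M.
Square: lon ⌊3.56/2⌋ = 1; lat ⌊5.61/1⌋ = 5.

AM15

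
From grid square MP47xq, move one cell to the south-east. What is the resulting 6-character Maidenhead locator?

Longitude subsquare x = 23; +1 → 24, wraps to 0 = a, carry into square.
Longitude square 4; +1 → 5.
Latitude subsquare q = 16; −1 → 15 = p.

MP57ap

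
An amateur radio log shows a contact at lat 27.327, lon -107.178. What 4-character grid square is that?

Add 180° to longitude and 90° to latitude: 72.82, 117.33.
Field (20°×10°, letters A–R): lon ⌊72.82/20⌋ = 3 → D; lat ⌊117.33/10⌋ = 11 → L.
Square (2°×1°, digits 0–9): lon ⌊12.82/2⌋ = 6; lat ⌊7.33/1⌋ = 7.

DL67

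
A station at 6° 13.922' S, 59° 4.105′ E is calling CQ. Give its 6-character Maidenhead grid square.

Add 180° to longitude and 90° to latitude: 239.0684, 83.7680.
Field: lon ⌊239.0684/20⌋ = 11 → L; lat ⌊83.7680/10⌋ = 8 → I.
Square: lon ⌊19.0684/2⌋ = 9; lat ⌊3.7680/1⌋ = 3.
Subsquare: lon ⌊1.0684/0.0833333⌋ = 12 → m; lat ⌊0.7680/0.0416667⌋ = 18 → s.

LI93ms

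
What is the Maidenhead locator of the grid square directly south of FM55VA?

FM54vx

Latitude subsquare a = 0; −1 → -1, wraps to 23 = x, carry into square.
Latitude square 5; −1 → 4.
The longitude characters are unchanged.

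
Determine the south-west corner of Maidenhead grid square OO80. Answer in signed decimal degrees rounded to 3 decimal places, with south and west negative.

50.000, 116.000

Field O=14, O=14: +14·20° lon, +14·10° lat → SW at lon 100°, lat 50°.
Square 8, 0: +8·2° lon, +0·1° lat → SW at lon 116°, lat 50°.
latitude 50.000, longitude 116.000.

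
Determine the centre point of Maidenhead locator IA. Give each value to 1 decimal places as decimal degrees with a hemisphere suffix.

85.0° S, 10.0° W

Field I=8, A=0: +8·20° lon, +0·10° lat → SW at lon -20°, lat -90°.
Cell spans 20° lon × 10° lat. Centre is SW corner plus half of each.
latitude 85.0° S, longitude 10.0° W.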